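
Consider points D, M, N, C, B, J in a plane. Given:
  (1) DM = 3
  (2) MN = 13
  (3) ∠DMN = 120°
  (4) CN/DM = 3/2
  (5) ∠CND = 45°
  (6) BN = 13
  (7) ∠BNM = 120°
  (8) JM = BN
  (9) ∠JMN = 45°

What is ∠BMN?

Step 1: By the law of cosines on triangle MNB: MB² = 13² + 13² − 2·13·13·cos(120°) = 507, so MB = 13·√3.
Step 2: By the inverse law of cosines on triangle BMN: cos(∠BMN) = ((13·√3)² + 13² − 13²) / (2·13·√3·13) = 507/585.43 = 0.866, so ∠BMN = 30°.

Therefore, the measure of angle ∠BMN = 30°.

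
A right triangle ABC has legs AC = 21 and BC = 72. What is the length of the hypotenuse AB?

By the Pythagorean theorem: AB^2 = AC^2 + BC^2
AB^2 = 21^2 + 72^2 = 441 + 5184 = 5625
AB = sqrt(5625) = 75

75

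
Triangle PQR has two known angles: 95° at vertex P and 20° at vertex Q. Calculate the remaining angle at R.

By the triangle angle sum property, the three interior angles of any triangle add up to 180°.
We know angle P = 95° and angle Q = 20°, so their sum is 115°.
Therefore angle R = 180° - 115° = 65°.

65 degrees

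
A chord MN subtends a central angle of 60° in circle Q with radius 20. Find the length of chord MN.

Chord length = 2r sin(θ/2)
= 2 × 20 × sin(60°/2)
= 2 × 20 × sin(30°)
= 20

20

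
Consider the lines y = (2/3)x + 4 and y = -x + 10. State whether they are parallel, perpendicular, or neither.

Slope of line 1: m1 = 2/3
Slope of line 2: m2 = -1
m1 != m2 (2/3 != -1), so not parallel.
m1 * m2 = (2/3) * (-1) = -2/3 != -1, so not perpendicular.
The lines are neither parallel nor perpendicular.

Neither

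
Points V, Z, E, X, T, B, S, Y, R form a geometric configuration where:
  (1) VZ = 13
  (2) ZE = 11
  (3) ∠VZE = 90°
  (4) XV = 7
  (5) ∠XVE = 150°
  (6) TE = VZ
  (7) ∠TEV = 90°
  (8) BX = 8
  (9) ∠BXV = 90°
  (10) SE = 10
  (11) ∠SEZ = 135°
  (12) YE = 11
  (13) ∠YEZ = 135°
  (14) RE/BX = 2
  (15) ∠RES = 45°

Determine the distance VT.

From the given relations: TE = VZ = 13.
Step 1: By the law of cosines on triangle EZV: EV² = 11² + 13² − 2·11·13·cos(90°) = 290, so EV ≈ 17.03.
Step 2: By the law of cosines on triangle VET: VT² = 17.03² + 13² − 2·17.03·13·cos(90°) = 459, so VT = 3·√51.

Therefore, the length of VT = 3·√51.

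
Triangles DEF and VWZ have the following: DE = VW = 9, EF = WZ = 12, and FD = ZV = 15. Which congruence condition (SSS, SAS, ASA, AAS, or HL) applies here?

Consider the given information: DE = VW = 9, EF = WZ = 12, and FD = ZV = 15
This is not SAS or HL: SAS requires two sides and the included angle between them. HL only applies to right triangles with matching hypotenuse and leg.
The correct criterion is SSS. All three pairs of corresponding sides are equal (Side-Side-Side).

SSS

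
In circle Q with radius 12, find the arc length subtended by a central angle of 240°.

The full circumference is 2πr = 2π(12) = 24*pi.
The arc spans 240° out of 360°, which is a fraction of 2/3.
Arc length = 24*pi × 2/3 = 16*pi.

16*pi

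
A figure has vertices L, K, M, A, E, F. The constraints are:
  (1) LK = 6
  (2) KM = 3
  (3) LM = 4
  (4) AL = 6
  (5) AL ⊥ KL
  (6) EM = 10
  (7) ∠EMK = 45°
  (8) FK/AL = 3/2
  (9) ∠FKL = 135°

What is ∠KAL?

Step 1: By the law of cosines on triangle ALK: AK² = 6² + 6² − 2·6·6·cos(90°) = 72, so AK = 6·√2.
Step 2: By the inverse law of cosines on triangle KAL: cos(∠KAL) = ((6·√2)² + 6² − 6²) / (2·6·√2·6) = 72/101.82 = 0.7071, so ∠KAL = 45°.

Therefore, the measure of angle ∠KAL = 45°.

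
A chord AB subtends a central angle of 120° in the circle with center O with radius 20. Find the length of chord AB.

Drop a perpendicular from the center to the chord, bisecting both the chord and the central angle.
Each half-chord = r sin(θ/2) = 20 sin(60°).
The full chord = 2 × 20 × sin(60°) = 20*sqrt(3).

20*sqrt(3)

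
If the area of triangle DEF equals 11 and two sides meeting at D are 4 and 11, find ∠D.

sin(C) = 2 * 11 / (4 * 11) = 1/2, so C = arcsin(1/2) = 30°.
Since sin(180° - C) = sin(C), the obtuse angle 150° gives the same area, so C = 30° or C = 150°.

30° or 150°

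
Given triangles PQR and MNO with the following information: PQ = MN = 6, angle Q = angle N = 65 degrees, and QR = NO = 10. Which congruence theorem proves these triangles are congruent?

Consider the given information: PQ = MN = 6, angle Q = angle N = 65 degrees, and QR = NO = 10
This is not SSS or AAS: SSS requires all three pairs of sides, but we don't have that. AAS requires two angles and a non-included side.
The correct criterion is SAS. Two pairs of corresponding sides and the included angle are equal (Side-Angle-Side).

SAS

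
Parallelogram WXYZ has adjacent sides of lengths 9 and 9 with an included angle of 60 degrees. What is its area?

Area = a * b * sin(theta)
Area = 9 * 9 * sin(60 degrees)
Area = 81 * sqrt(3)/2
Area = 81*sqrt(3)/2

81*sqrt(3)/2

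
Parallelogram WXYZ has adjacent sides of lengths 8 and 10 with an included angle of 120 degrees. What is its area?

The area of a parallelogram equals the product of two adjacent sides times the sine of the included angle.
This is because the height equals 10 * sin(120°) = 5*sqrt(3).
Area = 8 * 5*sqrt(3) = 40*sqrt(3)

40*sqrt(3)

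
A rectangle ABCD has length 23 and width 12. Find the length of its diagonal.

Using the Pythagorean theorem:
d² = 23² + 12² = 529 + 144 = 673
d = sqrt(673)

sqrt(673)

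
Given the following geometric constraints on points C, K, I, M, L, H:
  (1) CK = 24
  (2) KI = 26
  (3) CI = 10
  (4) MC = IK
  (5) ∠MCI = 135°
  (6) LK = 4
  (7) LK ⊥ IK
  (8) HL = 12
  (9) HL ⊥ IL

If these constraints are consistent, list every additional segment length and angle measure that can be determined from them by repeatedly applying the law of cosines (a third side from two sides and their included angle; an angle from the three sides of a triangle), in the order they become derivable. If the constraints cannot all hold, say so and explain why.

The constraints are consistent. Derivable facts, in order:
After 1 step:
- IL = 2·√173
- IM ≈ 33.82
- ∠CIK = 67.38°
- ∠CKI = 22.62°
- ∠ICK = 90°
After 2 steps:
- IH ≈ 28.91
- ∠CIM = 32.93°
- ∠CMI = 12.07°
- ∠ILK = 81.25°
- ∠KIL = 8.75°
After 3 steps:
- ∠HIL = 24.52°
- ∠IHL = 65.48°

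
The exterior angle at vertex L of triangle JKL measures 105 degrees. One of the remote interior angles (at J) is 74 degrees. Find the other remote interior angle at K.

The exterior angle theorem states that an exterior angle equals the sum of the two non-adjacent interior angles.
So 105 = 74 + angle K, which gives angle K = 105 - 74 = 31 degrees.

31 degrees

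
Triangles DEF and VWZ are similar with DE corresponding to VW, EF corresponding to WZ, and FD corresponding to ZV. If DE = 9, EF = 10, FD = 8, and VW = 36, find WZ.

Since the triangles are similar, the ratio of corresponding sides is constant.
Scale factor k = VW / DE = 36 / 9 = 4
WZ = k * EF = 4 * 10 = 40

40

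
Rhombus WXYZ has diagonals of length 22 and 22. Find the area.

The diagonals of a rhombus divide it into four right triangles.
Each triangle has legs 22/ 2 = 11 and 22/2 = 11, so each has area (1/2)*11*11 = 121/2.
Four such triangles give total area = (d1 * d2) / 2 = 242.

242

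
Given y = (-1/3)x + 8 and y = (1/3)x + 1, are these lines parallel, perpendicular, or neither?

Slope of line 1: m1 = -1/3
Slope of line 2: m2 = 1/3
m1 != m2 (-1/3 != 1/3), so not parallel.
m1 * m2 = (-1/3) * (1/3) = -1/9 != -1, so not perpendicular.
The lines are neither parallel nor perpendicular.

Neither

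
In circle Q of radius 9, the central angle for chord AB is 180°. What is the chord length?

Drop a perpendicular from the center to the chord, bisecting both the chord and the central angle.
Each half-chord = r sin(θ/2) = 9 sin(90°).
The full chord = 2 × 9 × sin(90°) = 18.

18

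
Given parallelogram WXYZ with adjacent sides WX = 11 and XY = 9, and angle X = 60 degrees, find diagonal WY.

Law of cosines: d^2 = 11^2 + 9^2 - 2(11)(9)cos(60°) = 103, so d = sqrt(103).

sqrt(103)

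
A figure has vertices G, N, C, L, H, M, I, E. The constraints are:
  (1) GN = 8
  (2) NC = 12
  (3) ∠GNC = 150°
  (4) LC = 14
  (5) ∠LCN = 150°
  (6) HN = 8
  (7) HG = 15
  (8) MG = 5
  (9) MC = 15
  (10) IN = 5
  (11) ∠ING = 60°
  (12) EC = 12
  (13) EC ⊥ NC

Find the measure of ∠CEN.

Step 1: By the law of cosines on triangle ECN: EN² = 12² + 12² − 2·12·12·cos(90°) = 288, so EN = 12·√2.
Step 2: By the inverse law of cosines on triangle CEN: cos(∠CEN) = (12² + (12·√2)² − 12²) / (2·12·12·√2) = 288/407.29 = 0.7071, so ∠CEN = 45°.

Therefore, the measure of angle ∠CEN = 45°.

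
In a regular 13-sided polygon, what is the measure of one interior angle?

Each interior angle of a regular n-gon is (n - 2) * 180 / n.
For n = 13: (13 - 2) * 180 / 13 = 1980/13 = 1980/13 degrees.

1980/13 degrees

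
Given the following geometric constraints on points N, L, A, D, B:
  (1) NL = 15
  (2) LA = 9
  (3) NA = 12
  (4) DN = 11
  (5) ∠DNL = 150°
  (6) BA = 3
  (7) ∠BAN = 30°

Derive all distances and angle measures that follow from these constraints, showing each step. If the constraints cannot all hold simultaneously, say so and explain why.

The constraints are consistent.

Step 1: From NA = 12, AB = 3, and ∠NAB = 30°, by the law of cosines:
  NB² = NA² + AB² - 2·NA·AB·cos(30°) = 144 + 9 - 62.35 = 90.65
  NB ≈ 9.52

Step 2: From LN = 15, ND = 11, and ∠LND = 150°, by the law of cosines:
  LD² = LN² + ND² - 2·LN·ND·cos(150°) = 225 + 121 + 285.8 = 631.8
  LD ≈ 25.14

Step 3: From NA = 12, NL = 15, AL = 9, by the inverse law of cosines:
  cos(∠ANL) = (NA² + NL² - AL²) / (2·NA·NL)
  ∠ANL = 36.87°

Step 4: From LA = 9, LN = 15, AN = 12, by the inverse law of cosines:
  cos(∠ALN) = (LA² + LN² - AN²) / (2·LA·LN)
  ∠ALN = 53.13°

Step 5: From AL = 9, AN = 12, LN = 15, by the inverse law of cosines:
  cos(∠LAN) = (AL² + AN² - LN²) / (2·AL·AN)
  ∠LAN = 90°

Step 6: From NA = 12, NB = 9.52, AB = 3, by the inverse law of cosines:
  cos(∠ANB) = (NA² + NB² - AB²) / (2·NA·NB)
  ∠ANB = 9.06°

Step 7: From LD = 25.14, LN = 15, DN = 11, by the inverse law of cosines:
  cos(∠DLN) = (LD² + LN² - DN²) / (2·LD·LN)
  ∠DLN = 12.64°

Step 8: From DL = 25.14, DN = 11, LN = 15, by the inverse law of cosines:
  cos(∠LDN) = (DL² + DN² - LN²) / (2·DL·DN)
  ∠LDN = 17.36°

Step 9: From BA = 3, BN = 9.52, AN = 12, by the inverse law of cosines:
  cos(∠ABN) = (BA² + BN² - AN²) / (2·BA·BN)
  ∠ABN = 140.94°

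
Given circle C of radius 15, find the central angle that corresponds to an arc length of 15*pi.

θ = 360 × 15*pi / (2π × 15) = 180° (rearranging arc length formula).

180°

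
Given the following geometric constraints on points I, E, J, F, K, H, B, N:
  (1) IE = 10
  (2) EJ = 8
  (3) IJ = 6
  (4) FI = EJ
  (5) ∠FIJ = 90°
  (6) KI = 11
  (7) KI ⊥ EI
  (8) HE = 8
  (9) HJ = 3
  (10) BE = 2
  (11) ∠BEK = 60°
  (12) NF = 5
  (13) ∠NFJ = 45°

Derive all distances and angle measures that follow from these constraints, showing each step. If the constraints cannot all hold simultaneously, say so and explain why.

The constraints are consistent.

From the given relations:
  FI = EJ = 8

Step 1: From EI = 10, IK = 11, and ∠EIK = 90°, by the law of cosines:
  EK² = EI² + IK² - 2·EI·IK·cos(90°) = 100 + 121 - 0 = 221
  EK ≈ 14.87

Step 2: From JI = 6, IF = 8, and ∠JIF = 90°, by the law of cosines:
  JF² = JI² + IF² - 2·JI·IF·cos(90°) = 36 + 64 - 0 = 100
  JF = 10

Step 3: From IE = 10, IJ = 6, EJ = 8, by the inverse law of cosines:
  cos(∠EIJ) = (IE² + IJ² - EJ²) / (2·IE·IJ)
  ∠EIJ = 53.13°

Step 4: From EH = 8, EJ = 8, HJ = 3, by the inverse law of cosines:
  cos(∠HEJ) = (EH² + EJ² - HJ²) / (2·EH·EJ)
  ∠HEJ = 21.61°

Step 5: From EI = 10, EJ = 8, IJ = 6, by the inverse law of cosines:
  cos(∠IEJ) = (EI² + EJ² - IJ²) / (2·EI·EJ)
  ∠IEJ = 36.87°

Step 6: From JE = 8, JH = 3, EH = 8, by the inverse law of cosines:
  cos(∠EJH) = (JE² + JH² - EH²) / (2·JE·JH)
  ∠EJH = 79.19°

Step 7: From JE = 8, JI = 6, EI = 10, by the inverse law of cosines:
  cos(∠EJI) = (JE² + JI² - EI²) / (2·JE·JI)
  ∠EJI = 90°

Step 8: From HE = 8, HJ = 3, EJ = 8, by the inverse law of cosines:
  cos(∠EHJ) = (HE² + HJ² - EJ²) / (2·HE·HJ)
  ∠EHJ = 79.19°

Step 9: From JF = 10, FN = 5, and ∠JFN = 45°, by the law of cosines:
  JN² = JF² + FN² - 2·JF·FN·cos(45°) = 100 + 25 - 70.71 = 54.29
  JN ≈ 7.37

Step 10: From KE = 14.87, EB = 2, and ∠KEB = 60°, by the law of cosines:
  KB² = KE² + EB² - 2·KE·EB·cos(60°) = 221 + 4 - 29.73 = 195.3
  KB ≈ 13.97

Step 11: From EI = 10, EK = 14.87, IK = 11, by the inverse law of cosines:
  cos(∠IEK) = (EI² + EK² - IK²) / (2·EI·EK)
  ∠IEK = 47.73°

Step 12: From JF = 10, JI = 6, FI = 8, by the inverse law of cosines:
  cos(∠FJI) = (JF² + JI² - FI²) / (2·JF·JI)
  ∠FJI = 53.13°

Step 13: From FI = 8, FJ = 10, IJ = 6, by the inverse law of cosines:
  cos(∠IFJ) = (FI² + FJ² - IJ²) / (2·FI·FJ)
  ∠IFJ = 36.87°

Step 14: From KE = 14.87, KI = 11, EI = 10, by the inverse law of cosines:
  cos(∠EKI) = (KE² + KI² - EI²) / (2·KE·KI)
  ∠EKI = 42.27°

Step 15: From JF = 10, JN = 7.37, FN = 5, by the inverse law of cosines:
  cos(∠FJN) = (JF² + JN² - FN²) / (2·JF·JN)
  ∠FJN = 28.68°

Step 16: From KB = 13.97, KE = 14.87, BE = 2, by the inverse law of cosines:
  cos(∠BKE) = (KB² + KE² - BE²) / (2·KB·KE)
  ∠BKE = 7.12°

Step 17: From BE = 2, BK = 13.97, EK = 14.87, by the inverse law of cosines:
  cos(∠EBK) = (BE² + BK² - EK²) / (2·BE·BK)
  ∠EBK = 112.88°

Step 18: From NF = 5, NJ = 7.37, FJ = 10, by the inverse law of cosines:
  cos(∠FNJ) = (NF² + NJ² - FJ²) / (2·NF·NJ)
  ∠FNJ = 106.32°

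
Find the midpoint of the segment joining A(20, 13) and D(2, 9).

The midpoint is the point halfway along the segment.
Move half the horizontal distance: 20 + (2 - 20)/2 = 20 + -18/2 = 11
Move half the vertical distance: 13 + (9 - 13)/2 = 13 + -4/2 = 11
Midpoint = (11, 11)

(11, 11)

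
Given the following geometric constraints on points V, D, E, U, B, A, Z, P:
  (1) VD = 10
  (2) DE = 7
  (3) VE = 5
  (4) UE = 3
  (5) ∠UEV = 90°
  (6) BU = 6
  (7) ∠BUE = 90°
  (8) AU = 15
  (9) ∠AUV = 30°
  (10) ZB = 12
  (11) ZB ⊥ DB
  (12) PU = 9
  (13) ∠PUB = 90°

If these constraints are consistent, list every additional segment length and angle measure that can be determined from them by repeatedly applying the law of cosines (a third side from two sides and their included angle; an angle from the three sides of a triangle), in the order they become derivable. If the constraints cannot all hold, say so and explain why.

The constraints are consistent. Derivable facts, in order:
After 1 step:
- BP = 3·√13
- EB = 3·√5
- VU = √34
- ∠DEV = 111.8°
- ∠DVE = 40.54°
- ∠EDV = 27.66°
After 2 steps:
- VA ≈ 10.37
- ∠BEU = 63.43°
- ∠BPU = 33.69°
- ∠EBU = 26.57°
- ∠EUV = 59.04°
- ∠EVU = 30.96°
- ∠PBU = 56.31°
After 3 steps:
- ∠AVU = 133.67°
- ∠UAV = 16.33°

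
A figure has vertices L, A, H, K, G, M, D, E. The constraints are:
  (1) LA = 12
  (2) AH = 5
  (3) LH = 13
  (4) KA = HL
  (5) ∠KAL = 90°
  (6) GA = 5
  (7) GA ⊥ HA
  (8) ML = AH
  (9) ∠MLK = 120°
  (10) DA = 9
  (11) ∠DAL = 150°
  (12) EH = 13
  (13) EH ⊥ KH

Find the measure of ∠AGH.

Step 1: By the law of cosines on triangle GAH: GH² = 5² + 5² − 2·5·5·cos(90°) = 50, so GH = 5·√2.
Step 2: By the inverse law of cosines on triangle AGH: cos(∠AGH) = (5² + (5·√2)² − 5²) / (2·5·5·√2) = 50/70.71 = 0.7071, so ∠AGH = 45°.

Therefore, the measure of angle ∠AGH = 45°.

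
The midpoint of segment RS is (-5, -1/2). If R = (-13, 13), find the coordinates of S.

Using the midpoint formula: M = ((x1 + x2)/2, (y1 + y2)/2)
We know M = (-5, -1/2) and R = (-13, 13)
For x: -5 = (-13 + x2)/2, so x2 = 2*-5 - -13 = 3
For y: -1/2 = (13 + y2)/2, so y2 = 2*-1/2 - 13 = -14
S = (3, -14)

(3, -14)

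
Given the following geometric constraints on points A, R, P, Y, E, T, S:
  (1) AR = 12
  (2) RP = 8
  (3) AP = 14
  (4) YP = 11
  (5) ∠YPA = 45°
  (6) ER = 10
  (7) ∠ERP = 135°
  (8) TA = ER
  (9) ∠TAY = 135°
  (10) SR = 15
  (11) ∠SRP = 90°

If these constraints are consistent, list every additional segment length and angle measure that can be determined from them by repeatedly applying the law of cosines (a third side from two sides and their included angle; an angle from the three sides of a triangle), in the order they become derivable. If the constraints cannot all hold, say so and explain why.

The constraints are consistent. Derivable facts, in order:
After 1 step:
- AY ≈ 9.96
- PE ≈ 16.65
- PS = 17
- ∠APR = 58.81°
- ∠ARP = 86.42°
- ∠PAR = 34.77°
After 2 steps:
- YT ≈ 18.44
- ∠AYP = 83.66°
- ∠EPR = 25.14°
- ∠PAY = 51.34°
- ∠PER = 19.86°
- ∠PSR = 28.07°
- ∠RPS = 61.93°
After 3 steps:
- ∠ATY = 22.45°
- ∠AYT = 22.55°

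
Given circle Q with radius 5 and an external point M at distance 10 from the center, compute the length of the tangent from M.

tangent = √(d² - r²) = √(10² - 5²) = √(100 - 25) = √75 = 5*sqrt(3)

5*sqrt(3)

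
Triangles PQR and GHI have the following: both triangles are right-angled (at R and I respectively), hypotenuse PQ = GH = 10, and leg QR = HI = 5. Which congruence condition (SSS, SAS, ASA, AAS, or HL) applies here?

Consider the given information: both triangles are right-angled (at R and I respectively), hypotenuse PQ = GH = 10, and leg QR = HI = 5
This is not SSS or AAS: SSS requires all three pairs of sides, but we don't have that. AAS requires two angles and a non-included side.
The correct criterion is HL. The hypotenuse and one leg of two right triangles are equal (Hypotenuse-Leg).

HL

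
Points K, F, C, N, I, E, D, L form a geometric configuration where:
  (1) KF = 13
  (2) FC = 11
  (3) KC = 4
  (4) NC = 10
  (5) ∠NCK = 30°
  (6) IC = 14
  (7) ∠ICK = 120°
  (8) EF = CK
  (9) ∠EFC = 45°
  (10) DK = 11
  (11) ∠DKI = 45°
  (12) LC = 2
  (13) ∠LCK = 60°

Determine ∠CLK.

Step 1: By the law of cosines on triangle LCK: LK² = 2² + 4² − 2·2·4·cos(60°) = 12, so LK = 2·√3.
Step 2: By the inverse law of cosines on triangle CLK: cos(∠CLK) = (2² + (2·√3)² − 4²) / (2·2·2·√3) = 0/13.86 = 0, so ∠CLK = 90°.

Therefore, the measure of angle ∠CLK = 90°.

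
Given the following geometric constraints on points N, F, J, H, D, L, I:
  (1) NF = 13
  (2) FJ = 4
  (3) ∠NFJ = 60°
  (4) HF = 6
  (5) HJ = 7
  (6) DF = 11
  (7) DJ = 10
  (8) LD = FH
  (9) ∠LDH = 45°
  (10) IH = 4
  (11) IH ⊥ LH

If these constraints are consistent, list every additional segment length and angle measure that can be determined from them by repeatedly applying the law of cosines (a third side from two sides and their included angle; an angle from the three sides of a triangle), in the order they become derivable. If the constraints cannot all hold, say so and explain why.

The constraints are consistent. Derivable facts, in order:
After 1 step:
- NJ = √133
- ∠DFJ = 65.14°
- ∠DJF = 93.58°
- ∠FDJ = 21.28°
- ∠FHJ = 34.77°
- ∠FJH = 58.81°
- ∠HFJ = 86.42°
After 2 steps:
- ∠FJN = 102.52°
- ∠FNJ = 17.48°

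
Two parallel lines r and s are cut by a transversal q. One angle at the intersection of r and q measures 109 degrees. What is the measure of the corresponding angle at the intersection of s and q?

When a transversal crosses parallel lines, angles in the same position at each intersection are called corresponding angles.
These are always equal, so the answer is 109 degrees.

109 degrees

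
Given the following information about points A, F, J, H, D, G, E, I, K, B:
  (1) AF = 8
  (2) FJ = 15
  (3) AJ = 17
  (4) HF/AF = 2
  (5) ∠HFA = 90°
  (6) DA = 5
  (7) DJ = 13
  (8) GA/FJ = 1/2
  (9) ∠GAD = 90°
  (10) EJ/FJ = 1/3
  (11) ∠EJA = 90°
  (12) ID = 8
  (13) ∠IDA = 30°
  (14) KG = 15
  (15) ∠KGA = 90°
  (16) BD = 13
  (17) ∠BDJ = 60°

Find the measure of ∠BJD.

Step 1: By the law of cosines on triangle JDB: JB² = 13² + 13² − 2·13·13·cos(60°) = 169, so JB = 13.
Step 2: By the inverse law of cosines on triangle BJD: cos(∠BJD) = (13² + 13² − 13²) / (2·13·13) = 169/338 = 0.5, so ∠BJD = 60°.

Therefore, the measure of angle ∠BJD = 60°.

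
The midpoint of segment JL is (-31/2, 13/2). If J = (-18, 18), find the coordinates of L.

Using the midpoint formula: M = ((x1 + x2)/2, (y1 + y2)/2)
We know M = (-31/2, 13/2) and J = (-18, 18)
For x: -31/2 = (-18 + x2)/2, so x2 = 2*-31/2 - -18 = -13
For y: 13/2 = (18 + y2)/2, so y2 = 2*13/2 - 18 = -5
L = (-13, -5)

(-13, -5)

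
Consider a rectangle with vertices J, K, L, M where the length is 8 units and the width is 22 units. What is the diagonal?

Using the Pythagorean theorem:
d² = 8² + 22² = 64 + 484 = 548
d = sqrt(548) = 2*sqrt(137)

2*sqrt(137)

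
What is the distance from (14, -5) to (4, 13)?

The horizontal distance is |4 - 14| = 10 and the vertical distance is |13 - -5| = 18.
By the Pythagorean theorem, d = sqrt(10^2 + 18^2) = sqrt(424) = 2*sqrt(106).

2*sqrt(106)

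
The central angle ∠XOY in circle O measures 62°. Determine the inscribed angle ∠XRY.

An inscribed angle intercepts an arc from a point on the circle, while the central angle intercepts the same arc from the center.
The inscribed angle is always half the central angle: 62° / 2 = 31°.

31°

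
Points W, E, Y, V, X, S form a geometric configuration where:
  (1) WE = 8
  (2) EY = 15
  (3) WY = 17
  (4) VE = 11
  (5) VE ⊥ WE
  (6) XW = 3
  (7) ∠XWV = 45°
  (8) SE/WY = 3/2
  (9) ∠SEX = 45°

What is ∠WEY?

Step 1: By the inverse law of cosines on triangle WEY: cos(∠WEY) = (8² + 15² − 17²) / (2·8·15) = 0/240 = 0, so ∠WEY = 90°.

Therefore, the measure of angle ∠WEY = 90°.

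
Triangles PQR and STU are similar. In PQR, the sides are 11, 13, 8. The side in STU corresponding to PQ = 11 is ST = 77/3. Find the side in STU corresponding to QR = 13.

Similar triangles have proportional sides. Setting up the proportion:
ST / PQ = TU / QR
77/3 / 11 = TU / 13
TU = 13 * 77/3 / 11 = 91/3.

91/3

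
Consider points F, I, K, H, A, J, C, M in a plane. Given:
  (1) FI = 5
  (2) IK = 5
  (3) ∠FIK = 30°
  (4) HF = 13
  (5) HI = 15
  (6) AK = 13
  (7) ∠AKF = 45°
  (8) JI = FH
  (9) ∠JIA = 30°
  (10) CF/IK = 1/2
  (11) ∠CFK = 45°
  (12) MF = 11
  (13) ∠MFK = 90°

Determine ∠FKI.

Step 1: By the law of cosines on triangle KIF: KF² = 5² + 5² − 2·5·5·cos(30°) = 6.7, so KF ≈ 2.59.
Step 2: By the inverse law of cosines on triangle FKI: cos(∠FKI) = (2.59² + 5² − 5²) / (2·2.59·5) = 6.7/25.88 = 0.2588, so ∠FKI = 75°.

Therefore, the measure of angle ∠FKI = 75°.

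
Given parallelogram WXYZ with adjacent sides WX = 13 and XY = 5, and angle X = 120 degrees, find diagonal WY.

Law of cosines: d^2 = 13^2 + 5^2 - 2(13)(5)cos(120°) = 259, so d = sqrt(259).

sqrt(259)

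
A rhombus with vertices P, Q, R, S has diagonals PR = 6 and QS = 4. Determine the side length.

The diagonals of a rhombus bisect each other at right angles.
Half-diagonals: 6/2 = 3 and 4/2 = 2
side = sqrt(3^2 + 2^2)
side = sqrt(9 + 4)
side = sqrt(13)

sqrt(13)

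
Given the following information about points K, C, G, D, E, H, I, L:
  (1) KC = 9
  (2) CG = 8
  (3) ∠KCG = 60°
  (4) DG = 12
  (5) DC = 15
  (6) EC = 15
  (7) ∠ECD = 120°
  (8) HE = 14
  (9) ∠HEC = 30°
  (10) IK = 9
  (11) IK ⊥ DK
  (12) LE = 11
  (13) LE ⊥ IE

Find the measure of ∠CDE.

Step 1: By the law of cosines on triangle DCE: DE² = 15² + 15² − 2·15·15·cos(120°) = 675, so DE = 15·√3.
Step 2: By the inverse law of cosines on triangle CDE: cos(∠CDE) = (15² + (15·√3)² − 15²) / (2·15·15·√3) = 675/779.42 = 0.866, so ∠CDE = 30°.

Therefore, the measure of angle ∠CDE = 30°.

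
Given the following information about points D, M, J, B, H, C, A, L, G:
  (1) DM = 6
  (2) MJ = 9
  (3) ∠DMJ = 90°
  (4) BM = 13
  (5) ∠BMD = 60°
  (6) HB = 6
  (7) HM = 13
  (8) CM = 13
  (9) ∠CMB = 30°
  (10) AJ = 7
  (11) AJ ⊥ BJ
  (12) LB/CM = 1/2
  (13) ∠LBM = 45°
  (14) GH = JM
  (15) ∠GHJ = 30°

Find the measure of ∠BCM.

Step 1: By the law of cosines on triangle CMB: CB² = 13² + 13² − 2·13·13·cos(30°) = 45.28, so CB ≈ 6.73.
Step 2: By the inverse law of cosines on triangle BCM: cos(∠BCM) = (6.73² + 13² − 13²) / (2·6.73·13) = 45.28/174.96 = 0.2588, so ∠BCM = 75°.

Therefore, the measure of angle ∠BCM = 75°.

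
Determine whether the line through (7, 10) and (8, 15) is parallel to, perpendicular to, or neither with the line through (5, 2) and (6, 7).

Slope of line 1: m1 = (15 - 10)/(8 - 7) = 5/1 = 5
Slope of line 2: m2 = (7 - 2)/(6 - 5) = 5/1 = 5
Two lines are parallel if and only if they have equal slopes (or both are vertical).
Here m1 = m2 = 5, confirming the lines are parallel.

Parallel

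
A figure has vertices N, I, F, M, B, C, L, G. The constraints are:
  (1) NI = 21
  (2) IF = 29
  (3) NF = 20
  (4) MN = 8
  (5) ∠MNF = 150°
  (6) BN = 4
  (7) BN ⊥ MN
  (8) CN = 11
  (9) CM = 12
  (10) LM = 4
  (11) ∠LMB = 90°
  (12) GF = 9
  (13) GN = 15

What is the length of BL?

Step 1: By the law of cosines on triangle BNM: BM² = 4² + 8² − 2·4·8·cos(90°) = 80, so BM = 4·√5.
Step 2: By the law of cosines on triangle BML: BL² = (4·√5)² + 4² − 2·4·√5·4·cos(90°) = 96, so BL = 4·√6.

Therefore, the length of BL = 4·√6.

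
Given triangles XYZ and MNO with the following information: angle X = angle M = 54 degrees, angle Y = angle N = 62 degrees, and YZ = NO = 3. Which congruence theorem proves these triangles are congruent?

Consider the given information: angle X = angle M = 54 degrees, angle Y = angle N = 62 degrees, and YZ = NO = 3
This is not SSS or ASA: SSS requires all three pairs of sides, but we don't have that. ASA requires two angles and the side between them.
The correct criterion is AAS. Two pairs of corresponding angles and a non-included side are equal (Angle-Angle-Side).

AAS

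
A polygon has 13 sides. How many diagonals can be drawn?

Total line segments between 13 vertices = C(13,2) = 78.
Subtract the 13 sides: 78 - 13 = 65 diagonals.

65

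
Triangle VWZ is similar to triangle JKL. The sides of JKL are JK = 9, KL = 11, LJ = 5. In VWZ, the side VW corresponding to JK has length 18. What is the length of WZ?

k = 18/9 = 2. WZ = 2 * 11 = 22.

22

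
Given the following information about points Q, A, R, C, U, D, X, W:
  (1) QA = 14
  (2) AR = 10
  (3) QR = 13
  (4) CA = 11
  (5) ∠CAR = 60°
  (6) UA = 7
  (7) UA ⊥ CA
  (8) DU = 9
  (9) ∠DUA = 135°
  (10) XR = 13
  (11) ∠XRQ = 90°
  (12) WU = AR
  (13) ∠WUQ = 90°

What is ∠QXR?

Step 1: By the law of cosines on triangle XRQ: XQ² = 13² + 13² − 2·13·13·cos(90°) = 338, so XQ = 13·√2.
Step 2: By the inverse law of cosines on triangle QXR: cos(∠QXR) = ((13·√2)² + 13² − 13²) / (2·13·√2·13) = 338/478 = 0.7071, so ∠QXR = 45°.

Therefore, the measure of angle ∠QXR = 45°.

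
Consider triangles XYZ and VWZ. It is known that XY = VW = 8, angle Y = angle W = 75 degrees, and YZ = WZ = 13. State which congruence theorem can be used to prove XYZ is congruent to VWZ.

The given information provides:
XY = VW = 8, angle Y = angle W = 75 degrees, and YZ = WZ = 13
This matches the SAS congruence theorem.
Two pairs of corresponding sides and the included angle are equal (Side-Angle-Side).

SAS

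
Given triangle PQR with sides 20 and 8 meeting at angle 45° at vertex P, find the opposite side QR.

Law of cosines: QR^2 = 20^2 + 8^2 - 2(20)(8)cos(45°) = 464 - 160*sqrt(2), so QR = 4*sqrt(29 - 10*sqrt(2)).

4*sqrt(29 - 10*sqrt(2))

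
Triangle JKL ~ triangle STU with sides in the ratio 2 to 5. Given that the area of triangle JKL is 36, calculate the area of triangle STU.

The ratio of areas of similar triangles = (side ratio)^2.
Side ratio = 2:5, so area ratio = 4:25.
Area of STU / Area of JKL = 25/4
Area of STU = 36 * 25/4 = 225

225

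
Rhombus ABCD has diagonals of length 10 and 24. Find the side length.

Half-diagonals are 5 and 12. side = sqrt(5^2 + 12^2) = sqrt(169) = 13

13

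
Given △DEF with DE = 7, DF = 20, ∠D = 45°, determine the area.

Area = (1/2) * DE * DF * sin(D)
Area = (1/2) * 7 * 20 * sin(45°)
Area = (1/2) * 7 * 20 * sqrt(2)/2
Area = 35*sqrt(2)

35*sqrt(2)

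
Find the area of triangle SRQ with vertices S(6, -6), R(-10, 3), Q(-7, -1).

Using the Shoelace formula for a triangle:
Area = (1/2)|x0(y1 - y2) + x1(y2 - y0) + x2(y0 - y1)|
Area = (1/2)|6(3 - -1) + -10(-1 - -6) + -7(-6 - 3)|
Area = (1/2)|24 + -50 + 63|
Area = (1/2)|37|
Area = (1/2)(37)
Area = 37/2

37/2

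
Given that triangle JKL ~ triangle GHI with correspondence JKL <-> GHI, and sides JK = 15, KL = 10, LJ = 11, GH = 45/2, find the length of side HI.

Similar triangles have proportional sides. Setting up the proportion:
GH / JK = HI / KL
45/2 / 15 = HI / 10
HI = 10 * 45/2 / 15 = 15.

15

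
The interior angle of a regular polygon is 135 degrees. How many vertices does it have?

Exterior angle = 180 - 135 = 45. n = 360 / 45 = 8.

8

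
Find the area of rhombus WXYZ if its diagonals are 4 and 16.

Area of a rhombus = (d1 * d2) / 2
Area = (4 * 16) / 2
Area = 64 / 2
Area = 32

32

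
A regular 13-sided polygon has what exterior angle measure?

Each exterior angle of a regular n-gon is 360 / n.
For n = 13: 360 / 13 = 360/13 degrees.

360/13 degrees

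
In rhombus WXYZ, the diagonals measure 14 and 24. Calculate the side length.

Half-diagonals are 7 and 12. side = sqrt(7^2 + 12^2) = sqrt(193)

sqrt(193)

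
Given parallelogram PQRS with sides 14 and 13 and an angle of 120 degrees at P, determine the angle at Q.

Opposite sides of a parallelogram are parallel, so consecutive angles form co-interior angles on a transversal.
Co-interior angles sum to 180°, giving angle Q = 180 - 120 = 60 degrees.

60 degrees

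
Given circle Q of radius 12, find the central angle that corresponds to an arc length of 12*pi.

θ = 360 × 12*pi / (2π × 12) = 180° (rearranging arc length formula).

180°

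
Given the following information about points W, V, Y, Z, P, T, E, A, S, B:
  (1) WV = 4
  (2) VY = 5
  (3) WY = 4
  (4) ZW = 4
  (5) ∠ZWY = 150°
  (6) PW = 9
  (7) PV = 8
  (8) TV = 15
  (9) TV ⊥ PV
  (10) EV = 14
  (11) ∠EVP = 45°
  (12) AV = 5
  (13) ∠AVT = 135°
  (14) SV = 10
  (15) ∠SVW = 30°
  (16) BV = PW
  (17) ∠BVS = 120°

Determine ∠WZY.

Step 1: By the law of cosines on triangle ZWY: ZY² = 4² + 4² − 2·4·4·cos(150°) = 59.71, so ZY ≈ 7.73.
Step 2: By the inverse law of cosines on triangle WZY: cos(∠WZY) = (4² + 7.73² − 4²) / (2·4·7.73) = 59.71/61.82 = 0.9659, so ∠WZY = 15°.

Therefore, the measure of angle ∠WZY = 15°.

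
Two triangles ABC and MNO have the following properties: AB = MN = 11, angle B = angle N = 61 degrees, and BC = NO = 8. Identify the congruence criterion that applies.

Consider the given information: AB = MN = 11, angle B = angle N = 61 degrees, and BC = NO = 8
This is not ASA or HL: ASA requires two angles and the side between them. HL only applies to right triangles with matching hypotenuse and leg.
The correct criterion is SAS. Two pairs of corresponding sides and the included angle are equal (Side-Angle-Side).

SAS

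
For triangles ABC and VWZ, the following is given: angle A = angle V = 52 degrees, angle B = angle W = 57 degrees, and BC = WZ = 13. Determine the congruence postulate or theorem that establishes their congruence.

The given information matches AAS: Two pairs of corresponding angles and a non-included side are equal (Angle-Angle-Side).

AAS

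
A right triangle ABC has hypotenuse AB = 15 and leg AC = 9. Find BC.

By the Pythagorean theorem: BC^2 = AB^2 - AC^2
BC^2 = 15^2 - 9^2 = 225 - 81 = 144
BC = sqrt(144) = 12

12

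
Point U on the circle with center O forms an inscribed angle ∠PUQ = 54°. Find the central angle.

Central angle = 2 × 54° = 108° (inscribed angle theorem).

108°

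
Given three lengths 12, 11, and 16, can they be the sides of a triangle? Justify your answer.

Sort the sides: 11, 12, 16.
It suffices to check that the sum of the two smallest exceeds the largest:
11 + 12 = 23 > 16. ✓
Yes, a valid triangle can be formed.

Yes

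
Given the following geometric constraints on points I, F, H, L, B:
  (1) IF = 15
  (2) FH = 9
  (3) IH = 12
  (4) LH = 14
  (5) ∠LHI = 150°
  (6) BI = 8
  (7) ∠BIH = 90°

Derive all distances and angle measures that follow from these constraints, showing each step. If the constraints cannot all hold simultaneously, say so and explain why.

The constraints are consistent.

Step 1: From IH = 12, HL = 14, and ∠IHL = 150°, by the law of cosines:
  IL² = IH² + HL² - 2·IH·HL·cos(150°) = 144 + 196 + 291 = 631
  IL ≈ 25.12

Step 2: From HI = 12, IB = 8, and ∠HIB = 90°, by the law of cosines:
  HB² = HI² + IB² - 2·HI·IB·cos(90°) = 144 + 64 - 0 = 208
  HB = 4·√13

Step 3: From IF = 15, IH = 12, FH = 9, by the inverse law of cosines:
  cos(∠FIH) = (IF² + IH² - FH²) / (2·IF·IH)
  ∠FIH = 36.87°

Step 4: From FH = 9, FI = 15, HI = 12, by the inverse law of cosines:
  cos(∠HFI) = (FH² + FI² - HI²) / (2·FH·FI)
  ∠HFI = 53.13°

Step 5: From HF = 9, HI = 12, FI = 15, by the inverse law of cosines:
  cos(∠FHI) = (HF² + HI² - FI²) / (2·HF·HI)
  ∠FHI = 90°

Step 6: From IH = 12, IL = 25.12, HL = 14, by the inverse law of cosines:
  cos(∠HIL) = (IH² + IL² - HL²) / (2·IH·IL)
  ∠HIL = 16.18°

Step 7: From HB = 4·√13, HI = 12, BI = 8, by the inverse law of cosines:
  cos(∠BHI) = (HB² + HI² - BI²) / (2·HB·HI)
  ∠BHI = 33.69°

Step 8: From LH = 14, LI = 25.12, HI = 12, by the inverse law of cosines:
  cos(∠HLI) = (LH² + LI² - HI²) / (2·LH·LI)
  ∠HLI = 13.82°

Step 9: From BH = 4·√13, BI = 8, HI = 12, by the inverse law of cosines:
  cos(∠HBI) = (BH² + BI² - HI²) / (2·BH·BI)
  ∠HBI = 56.31°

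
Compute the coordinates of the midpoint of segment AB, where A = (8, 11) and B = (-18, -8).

M = ((x₁ + x₂)/2, (y₁ + y₂)/2)
= ((8 + -18)/2, (11 + -8)/2)
= (-10/2, 3/2) = (-5, 3/2)

(-5, 3/2)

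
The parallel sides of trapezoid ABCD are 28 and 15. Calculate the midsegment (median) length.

The midsegment (median) of a trapezoid connects the midpoints of the non-parallel sides.
Its length is the average of the two bases: (28 + 15) / 2 = 43/2.

43/2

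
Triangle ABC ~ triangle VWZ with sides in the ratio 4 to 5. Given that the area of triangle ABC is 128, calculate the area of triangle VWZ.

Area ratio = (4/5)^2 = 16/25. Area of VWZ = 128 * 25/16 = 200.

200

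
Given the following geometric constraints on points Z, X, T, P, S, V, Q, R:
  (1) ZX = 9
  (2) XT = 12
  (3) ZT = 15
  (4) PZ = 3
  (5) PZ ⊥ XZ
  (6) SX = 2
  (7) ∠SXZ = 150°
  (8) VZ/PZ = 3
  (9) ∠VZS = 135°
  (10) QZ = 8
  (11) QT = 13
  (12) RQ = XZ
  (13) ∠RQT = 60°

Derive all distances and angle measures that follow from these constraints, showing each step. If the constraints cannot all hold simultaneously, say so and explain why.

The constraints are consistent.

From the given relations:
  VZ = 3·PZ = 3·3 = 9
  RQ = XZ = 9

Step 1: From ZX = 9, XS = 2, and ∠ZXS = 150°, by the law of cosines:
  ZS² = ZX² + XS² - 2·ZX·XS·cos(150°) = 81 + 4 + 31.18 = 116.2
  ZS ≈ 10.78

Step 2: From XZ = 9, ZP = 3, and ∠XZP = 90°, by the law of cosines:
  XP² = XZ² + ZP² - 2·XZ·ZP·cos(90°) = 81 + 9 - 0 = 90
  XP = 3·√10

Step 3: From TQ = 13, QR = 9, and ∠TQR = 60°, by the law of cosines:
  TR² = TQ² + QR² - 2·TQ·QR·cos(60°) = 169 + 81 - 117 = 133
  TR = √133

Step 4: From ZQ = 8, ZT = 15, QT = 13, by the inverse law of cosines:
  cos(∠QZT) = (ZQ² + ZT² - QT²) / (2·ZQ·ZT)
  ∠QZT = 60°

Step 5: From ZT = 15, ZX = 9, TX = 12, by the inverse law of cosines:
  cos(∠TZX) = (ZT² + ZX² - TX²) / (2·ZT·ZX)
  ∠TZX = 53.13°

Step 6: From XT = 12, XZ = 9, TZ = 15, by the inverse law of cosines:
  cos(∠TXZ) = (XT² + XZ² - TZ²) / (2·XT·XZ)
  ∠TXZ = 90°

Step 7: From TQ = 13, TZ = 15, QZ = 8, by the inverse law of cosines:
  cos(∠QTZ) = (TQ² + TZ² - QZ²) / (2·TQ·TZ)
  ∠QTZ = 32.2°

Step 8: From TX = 12, TZ = 15, XZ = 9, by the inverse law of cosines:
  cos(∠XTZ) = (TX² + TZ² - XZ²) / (2·TX·TZ)
  ∠XTZ = 36.87°

Step 9: From QT = 13, QZ = 8, TZ = 15, by the inverse law of cosines:
  cos(∠TQZ) = (QT² + QZ² - TZ²) / (2·QT·QZ)
  ∠TQZ = 87.8°

Step 10: From SZ = 10.78, ZV = 9, and ∠SZV = 135°, by the law of cosines:
  SV² = SZ² + ZV² - 2·SZ·ZV·cos(135°) = 116.2 + 81 + 137.2 = 334.4
  SV ≈ 18.29

Step 11: From ZS = 10.78, ZX = 9, SX = 2, by the inverse law of cosines:
  cos(∠SZX) = (ZS² + ZX² - SX²) / (2·ZS·ZX)
  ∠SZX = 5.32°

Step 12: From XP = 3·√10, XZ = 9, PZ = 3, by the inverse law of cosines:
  cos(∠PXZ) = (XP² + XZ² - PZ²) / (2·XP·XZ)
  ∠PXZ = 18.43°

Step 13: From TQ = 13, TR = √133, QR = 9, by the inverse law of cosines:
  cos(∠QTR) = (TQ² + TR² - QR²) / (2·TQ·TR)
  ∠QTR = 42.52°

Step 14: From PX = 3·√10, PZ = 3, XZ = 9, by the inverse law of cosines:
  cos(∠XPZ) = (PX² + PZ² - XZ²) / (2·PX·PZ)
  ∠XPZ = 71.57°

Step 15: From SX = 2, SZ = 10.78, XZ = 9, by the inverse law of cosines:
  cos(∠XSZ) = (SX² + SZ² - XZ²) / (2·SX·SZ)
  ∠XSZ = 24.68°

Step 16: From RQ = 9, RT = √133, QT = 13, by the inverse law of cosines:
  cos(∠QRT) = (RQ² + RT² - QT²) / (2·RQ·RT)
  ∠QRT = 77.48°

Step 17: From SV = 18.29, SZ = 10.78, VZ = 9, by the inverse law of cosines:
  cos(∠VSZ) = (SV² + SZ² - VZ²) / (2·SV·SZ)
  ∠VSZ = 20.37°

Step 18: From VS = 18.29, VZ = 9, SZ = 10.78, by the inverse law of cosines:
  cos(∠SVZ) = (VS² + VZ² - SZ²) / (2·VS·VZ)
  ∠SVZ = 24.63°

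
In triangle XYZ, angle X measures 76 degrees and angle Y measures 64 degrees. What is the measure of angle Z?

By the triangle angle sum property, the three interior angles of any triangle add up to 180°.
We know angle X = 76° and angle Y = 64°, so their sum is 140°.
Therefore angle Z = 180° - 140° = 40°.

40 degrees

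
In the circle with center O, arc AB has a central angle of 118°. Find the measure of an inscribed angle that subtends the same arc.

By the inscribed angle theorem, the inscribed angle is half the central angle.
Inscribed angle = 118° / 2 = 59°

59°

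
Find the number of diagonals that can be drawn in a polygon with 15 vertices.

Total line segments between 15 vertices = C(15,2) = 105.
Subtract the 15 sides: 105 - 15 = 90 diagonals.

90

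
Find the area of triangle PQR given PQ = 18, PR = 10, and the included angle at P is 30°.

Area = (1/2)(18)(10) sin(30°) = (1/2)(18)(10)(1/2) = 45

45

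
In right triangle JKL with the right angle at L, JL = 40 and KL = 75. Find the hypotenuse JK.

In a right triangle, the square of the hypotenuse equals the sum of the squares of the two legs.
The legs are 40 and 75, so the hypotenuse = sqrt(1600 + 5625) = sqrt(7225) = 85.

85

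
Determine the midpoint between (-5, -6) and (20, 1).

The midpoint is the point halfway along the segment.
Move half the horizontal distance: -5 + (20 - -5)/2 = -5 + 25/2 = 15/2
Move half the vertical distance: -6 + (1 - -6)/2 = -6 + 7/2 = -5/2
Midpoint = (15/2, -5/2)

(15/2, -5/2)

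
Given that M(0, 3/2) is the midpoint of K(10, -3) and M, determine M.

Using the midpoint formula: M = ((x1 + x2)/2, (y1 + y2)/2)
We know M = (0, 3/2) and K = (10, -3)
For x: 0 = (10 + x2)/2, so x2 = 2*0 - 10 = -10
For y: 3/2 = (-3 + y2)/2, so y2 = 2*3/2 - -3 = 6
M = (-10, 6)

(-10, 6)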